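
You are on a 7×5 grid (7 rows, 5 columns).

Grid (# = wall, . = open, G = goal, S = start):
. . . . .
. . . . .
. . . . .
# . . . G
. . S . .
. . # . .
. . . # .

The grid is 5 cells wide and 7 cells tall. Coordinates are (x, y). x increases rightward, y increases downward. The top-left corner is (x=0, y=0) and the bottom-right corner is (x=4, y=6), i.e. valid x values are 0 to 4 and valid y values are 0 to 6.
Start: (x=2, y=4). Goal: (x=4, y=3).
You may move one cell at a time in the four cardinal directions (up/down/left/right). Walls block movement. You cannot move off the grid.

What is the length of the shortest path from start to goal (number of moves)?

Answer: Shortest path length: 3

Derivation:
BFS from (x=2, y=4) until reaching (x=4, y=3):
  Distance 0: (x=2, y=4)
  Distance 1: (x=2, y=3), (x=1, y=4), (x=3, y=4)
  Distance 2: (x=2, y=2), (x=1, y=3), (x=3, y=3), (x=0, y=4), (x=4, y=4), (x=1, y=5), (x=3, y=5)
  Distance 3: (x=2, y=1), (x=1, y=2), (x=3, y=2), (x=4, y=3), (x=0, y=5), (x=4, y=5), (x=1, y=6)  <- goal reached here
One shortest path (3 moves): (x=2, y=4) -> (x=3, y=4) -> (x=4, y=4) -> (x=4, y=3)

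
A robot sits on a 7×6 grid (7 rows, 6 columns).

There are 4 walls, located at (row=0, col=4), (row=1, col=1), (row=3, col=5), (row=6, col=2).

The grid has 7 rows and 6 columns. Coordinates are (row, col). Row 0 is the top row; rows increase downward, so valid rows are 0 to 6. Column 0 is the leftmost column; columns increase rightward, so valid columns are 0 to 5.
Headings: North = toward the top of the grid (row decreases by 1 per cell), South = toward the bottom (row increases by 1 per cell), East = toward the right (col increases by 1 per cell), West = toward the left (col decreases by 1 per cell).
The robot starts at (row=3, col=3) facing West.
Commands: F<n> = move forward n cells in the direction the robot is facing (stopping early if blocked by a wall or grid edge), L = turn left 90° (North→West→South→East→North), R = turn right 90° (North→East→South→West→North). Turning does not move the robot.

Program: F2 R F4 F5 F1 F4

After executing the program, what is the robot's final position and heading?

Answer: Final position: (row=2, col=1), facing North

Derivation:
Start: (row=3, col=3), facing West
  F2: move forward 2, now at (row=3, col=1)
  R: turn right, now facing North
  F4: move forward 1/4 (blocked), now at (row=2, col=1)
  F5: move forward 0/5 (blocked), now at (row=2, col=1)
  F1: move forward 0/1 (blocked), now at (row=2, col=1)
  F4: move forward 0/4 (blocked), now at (row=2, col=1)
Final: (row=2, col=1), facing North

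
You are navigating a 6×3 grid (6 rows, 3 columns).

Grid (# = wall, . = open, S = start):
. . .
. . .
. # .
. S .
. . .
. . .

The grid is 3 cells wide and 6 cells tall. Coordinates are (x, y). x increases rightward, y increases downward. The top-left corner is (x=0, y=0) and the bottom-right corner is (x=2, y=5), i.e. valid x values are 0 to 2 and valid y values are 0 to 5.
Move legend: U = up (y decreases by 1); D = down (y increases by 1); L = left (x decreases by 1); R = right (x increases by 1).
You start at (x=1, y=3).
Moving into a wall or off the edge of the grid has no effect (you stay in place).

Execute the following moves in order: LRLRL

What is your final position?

Start: (x=1, y=3)
  L (left): (x=1, y=3) -> (x=0, y=3)
  R (right): (x=0, y=3) -> (x=1, y=3)
  L (left): (x=1, y=3) -> (x=0, y=3)
  R (right): (x=0, y=3) -> (x=1, y=3)
  L (left): (x=1, y=3) -> (x=0, y=3)
Final: (x=0, y=3)

Answer: Final position: (x=0, y=3)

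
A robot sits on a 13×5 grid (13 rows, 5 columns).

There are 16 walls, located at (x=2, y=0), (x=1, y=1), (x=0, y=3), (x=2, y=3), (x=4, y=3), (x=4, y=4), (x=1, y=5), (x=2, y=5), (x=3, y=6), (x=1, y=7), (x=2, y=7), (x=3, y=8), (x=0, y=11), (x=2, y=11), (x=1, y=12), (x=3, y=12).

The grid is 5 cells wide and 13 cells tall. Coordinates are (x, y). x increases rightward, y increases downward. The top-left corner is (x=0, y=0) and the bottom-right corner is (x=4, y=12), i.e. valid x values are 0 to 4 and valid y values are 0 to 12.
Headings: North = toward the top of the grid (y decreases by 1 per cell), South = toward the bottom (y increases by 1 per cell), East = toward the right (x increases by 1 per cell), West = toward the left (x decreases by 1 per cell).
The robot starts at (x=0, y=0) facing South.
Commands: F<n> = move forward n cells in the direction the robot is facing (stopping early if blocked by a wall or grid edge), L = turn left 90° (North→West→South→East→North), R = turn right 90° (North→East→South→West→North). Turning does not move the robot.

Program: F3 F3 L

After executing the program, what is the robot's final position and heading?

Answer: Final position: (x=0, y=2), facing East

Derivation:
Start: (x=0, y=0), facing South
  F3: move forward 2/3 (blocked), now at (x=0, y=2)
  F3: move forward 0/3 (blocked), now at (x=0, y=2)
  L: turn left, now facing East
Final: (x=0, y=2), facing East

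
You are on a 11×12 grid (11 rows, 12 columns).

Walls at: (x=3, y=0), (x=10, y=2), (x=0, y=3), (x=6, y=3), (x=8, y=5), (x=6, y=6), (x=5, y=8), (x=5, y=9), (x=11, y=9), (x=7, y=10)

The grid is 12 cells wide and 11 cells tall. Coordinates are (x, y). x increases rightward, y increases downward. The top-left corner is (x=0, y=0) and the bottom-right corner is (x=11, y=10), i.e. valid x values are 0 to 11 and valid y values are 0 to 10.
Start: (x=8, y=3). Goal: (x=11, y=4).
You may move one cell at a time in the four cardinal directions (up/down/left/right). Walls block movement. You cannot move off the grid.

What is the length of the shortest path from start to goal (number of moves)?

Answer: Shortest path length: 4

Derivation:
BFS from (x=8, y=3) until reaching (x=11, y=4):
  Distance 0: (x=8, y=3)
  Distance 1: (x=8, y=2), (x=7, y=3), (x=9, y=3), (x=8, y=4)
  Distance 2: (x=8, y=1), (x=7, y=2), (x=9, y=2), (x=10, y=3), (x=7, y=4), (x=9, y=4)
  Distance 3: (x=8, y=0), (x=7, y=1), (x=9, y=1), (x=6, y=2), (x=11, y=3), (x=6, y=4), (x=10, y=4), (x=7, y=5), (x=9, y=5)
  Distance 4: (x=7, y=0), (x=9, y=0), (x=6, y=1), (x=10, y=1), (x=5, y=2), (x=11, y=2), (x=5, y=4), (x=11, y=4), (x=6, y=5), (x=10, y=5), (x=7, y=6), (x=9, y=6)  <- goal reached here
One shortest path (4 moves): (x=8, y=3) -> (x=9, y=3) -> (x=10, y=3) -> (x=11, y=3) -> (x=11, y=4)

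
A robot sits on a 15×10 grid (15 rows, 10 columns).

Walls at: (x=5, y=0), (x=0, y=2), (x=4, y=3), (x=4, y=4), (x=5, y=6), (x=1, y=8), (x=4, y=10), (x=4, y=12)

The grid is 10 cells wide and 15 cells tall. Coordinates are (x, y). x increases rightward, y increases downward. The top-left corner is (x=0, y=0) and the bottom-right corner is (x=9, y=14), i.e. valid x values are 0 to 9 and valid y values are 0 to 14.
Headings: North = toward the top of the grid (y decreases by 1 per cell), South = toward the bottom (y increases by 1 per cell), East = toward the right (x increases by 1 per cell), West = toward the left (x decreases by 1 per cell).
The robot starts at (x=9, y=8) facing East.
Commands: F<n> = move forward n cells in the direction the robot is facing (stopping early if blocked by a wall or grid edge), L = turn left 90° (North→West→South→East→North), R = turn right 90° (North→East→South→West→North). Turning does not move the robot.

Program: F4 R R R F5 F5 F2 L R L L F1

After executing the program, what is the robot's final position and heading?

Start: (x=9, y=8), facing East
  F4: move forward 0/4 (blocked), now at (x=9, y=8)
  R: turn right, now facing South
  R: turn right, now facing West
  R: turn right, now facing North
  F5: move forward 5, now at (x=9, y=3)
  F5: move forward 3/5 (blocked), now at (x=9, y=0)
  F2: move forward 0/2 (blocked), now at (x=9, y=0)
  L: turn left, now facing West
  R: turn right, now facing North
  L: turn left, now facing West
  L: turn left, now facing South
  F1: move forward 1, now at (x=9, y=1)
Final: (x=9, y=1), facing South

Answer: Final position: (x=9, y=1), facing South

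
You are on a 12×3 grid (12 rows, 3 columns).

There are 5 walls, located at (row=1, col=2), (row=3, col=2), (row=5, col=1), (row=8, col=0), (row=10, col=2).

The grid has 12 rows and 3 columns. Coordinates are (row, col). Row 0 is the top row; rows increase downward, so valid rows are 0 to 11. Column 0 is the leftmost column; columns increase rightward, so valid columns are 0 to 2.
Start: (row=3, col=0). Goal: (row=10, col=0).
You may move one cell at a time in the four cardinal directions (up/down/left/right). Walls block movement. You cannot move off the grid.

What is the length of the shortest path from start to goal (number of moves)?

BFS from (row=3, col=0) until reaching (row=10, col=0):
  Distance 0: (row=3, col=0)
  Distance 1: (row=2, col=0), (row=3, col=1), (row=4, col=0)
  Distance 2: (row=1, col=0), (row=2, col=1), (row=4, col=1), (row=5, col=0)
  Distance 3: (row=0, col=0), (row=1, col=1), (row=2, col=2), (row=4, col=2), (row=6, col=0)
  Distance 4: (row=0, col=1), (row=5, col=2), (row=6, col=1), (row=7, col=0)
  Distance 5: (row=0, col=2), (row=6, col=2), (row=7, col=1)
  Distance 6: (row=7, col=2), (row=8, col=1)
  Distance 7: (row=8, col=2), (row=9, col=1)
  Distance 8: (row=9, col=0), (row=9, col=2), (row=10, col=1)
  Distance 9: (row=10, col=0), (row=11, col=1)  <- goal reached here
One shortest path (9 moves): (row=3, col=0) -> (row=4, col=0) -> (row=5, col=0) -> (row=6, col=0) -> (row=6, col=1) -> (row=7, col=1) -> (row=8, col=1) -> (row=9, col=1) -> (row=9, col=0) -> (row=10, col=0)

Answer: Shortest path length: 9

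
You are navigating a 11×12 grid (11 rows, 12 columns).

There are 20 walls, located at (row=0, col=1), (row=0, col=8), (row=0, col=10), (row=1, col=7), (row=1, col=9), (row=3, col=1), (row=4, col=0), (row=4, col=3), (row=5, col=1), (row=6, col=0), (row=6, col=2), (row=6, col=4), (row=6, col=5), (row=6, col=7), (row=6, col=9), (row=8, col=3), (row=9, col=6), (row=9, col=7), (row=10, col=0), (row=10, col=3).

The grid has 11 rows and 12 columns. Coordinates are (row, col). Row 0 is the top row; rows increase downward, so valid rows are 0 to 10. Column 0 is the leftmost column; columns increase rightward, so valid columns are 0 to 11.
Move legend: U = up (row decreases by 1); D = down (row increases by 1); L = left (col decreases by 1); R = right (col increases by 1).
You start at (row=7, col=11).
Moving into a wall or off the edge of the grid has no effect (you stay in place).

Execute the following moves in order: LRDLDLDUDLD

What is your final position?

Start: (row=7, col=11)
  L (left): (row=7, col=11) -> (row=7, col=10)
  R (right): (row=7, col=10) -> (row=7, col=11)
  D (down): (row=7, col=11) -> (row=8, col=11)
  L (left): (row=8, col=11) -> (row=8, col=10)
  D (down): (row=8, col=10) -> (row=9, col=10)
  L (left): (row=9, col=10) -> (row=9, col=9)
  D (down): (row=9, col=9) -> (row=10, col=9)
  U (up): (row=10, col=9) -> (row=9, col=9)
  D (down): (row=9, col=9) -> (row=10, col=9)
  L (left): (row=10, col=9) -> (row=10, col=8)
  D (down): blocked, stay at (row=10, col=8)
Final: (row=10, col=8)

Answer: Final position: (row=10, col=8)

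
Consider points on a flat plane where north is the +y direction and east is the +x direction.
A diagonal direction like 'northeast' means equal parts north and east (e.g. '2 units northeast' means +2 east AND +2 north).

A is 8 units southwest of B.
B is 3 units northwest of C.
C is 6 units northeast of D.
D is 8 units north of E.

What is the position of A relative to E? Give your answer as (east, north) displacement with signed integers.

Answer: A is at (east=-5, north=9) relative to E.

Derivation:
Place E at the origin (east=0, north=0).
  D is 8 units north of E: delta (east=+0, north=+8); D at (east=0, north=8).
  C is 6 units northeast of D: delta (east=+6, north=+6); C at (east=6, north=14).
  B is 3 units northwest of C: delta (east=-3, north=+3); B at (east=3, north=17).
  A is 8 units southwest of B: delta (east=-8, north=-8); A at (east=-5, north=9).
Therefore A relative to E: (east=-5, north=9).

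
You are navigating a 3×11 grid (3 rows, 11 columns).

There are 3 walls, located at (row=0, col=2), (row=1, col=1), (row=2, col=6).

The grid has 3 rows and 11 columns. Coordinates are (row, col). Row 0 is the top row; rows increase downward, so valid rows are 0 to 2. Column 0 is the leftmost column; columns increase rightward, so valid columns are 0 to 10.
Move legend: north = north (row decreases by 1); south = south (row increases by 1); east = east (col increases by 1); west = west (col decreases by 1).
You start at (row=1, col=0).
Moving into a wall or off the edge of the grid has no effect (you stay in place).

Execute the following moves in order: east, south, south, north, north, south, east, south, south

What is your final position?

Start: (row=1, col=0)
  east (east): blocked, stay at (row=1, col=0)
  south (south): (row=1, col=0) -> (row=2, col=0)
  south (south): blocked, stay at (row=2, col=0)
  north (north): (row=2, col=0) -> (row=1, col=0)
  north (north): (row=1, col=0) -> (row=0, col=0)
  south (south): (row=0, col=0) -> (row=1, col=0)
  east (east): blocked, stay at (row=1, col=0)
  south (south): (row=1, col=0) -> (row=2, col=0)
  south (south): blocked, stay at (row=2, col=0)
Final: (row=2, col=0)

Answer: Final position: (row=2, col=0)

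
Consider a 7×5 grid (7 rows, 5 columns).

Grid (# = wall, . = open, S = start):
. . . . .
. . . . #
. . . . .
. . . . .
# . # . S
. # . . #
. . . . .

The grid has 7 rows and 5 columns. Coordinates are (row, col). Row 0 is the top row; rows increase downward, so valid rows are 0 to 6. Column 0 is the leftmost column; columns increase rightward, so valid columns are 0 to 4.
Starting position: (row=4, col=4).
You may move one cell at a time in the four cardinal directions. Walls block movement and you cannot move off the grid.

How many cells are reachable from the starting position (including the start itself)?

BFS flood-fill from (row=4, col=4):
  Distance 0: (row=4, col=4)
  Distance 1: (row=3, col=4), (row=4, col=3)
  Distance 2: (row=2, col=4), (row=3, col=3), (row=5, col=3)
  Distance 3: (row=2, col=3), (row=3, col=2), (row=5, col=2), (row=6, col=3)
  Distance 4: (row=1, col=3), (row=2, col=2), (row=3, col=1), (row=6, col=2), (row=6, col=4)
  Distance 5: (row=0, col=3), (row=1, col=2), (row=2, col=1), (row=3, col=0), (row=4, col=1), (row=6, col=1)
  Distance 6: (row=0, col=2), (row=0, col=4), (row=1, col=1), (row=2, col=0), (row=6, col=0)
  Distance 7: (row=0, col=1), (row=1, col=0), (row=5, col=0)
  Distance 8: (row=0, col=0)
Total reachable: 30 (grid has 30 open cells total)

Answer: Reachable cells: 30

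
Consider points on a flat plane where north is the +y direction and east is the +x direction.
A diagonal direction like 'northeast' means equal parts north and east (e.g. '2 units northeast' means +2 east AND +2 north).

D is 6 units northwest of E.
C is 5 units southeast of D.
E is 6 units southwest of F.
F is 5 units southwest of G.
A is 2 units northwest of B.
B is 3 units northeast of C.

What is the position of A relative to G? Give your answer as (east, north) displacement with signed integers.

Answer: A is at (east=-11, north=-5) relative to G.

Derivation:
Place G at the origin (east=0, north=0).
  F is 5 units southwest of G: delta (east=-5, north=-5); F at (east=-5, north=-5).
  E is 6 units southwest of F: delta (east=-6, north=-6); E at (east=-11, north=-11).
  D is 6 units northwest of E: delta (east=-6, north=+6); D at (east=-17, north=-5).
  C is 5 units southeast of D: delta (east=+5, north=-5); C at (east=-12, north=-10).
  B is 3 units northeast of C: delta (east=+3, north=+3); B at (east=-9, north=-7).
  A is 2 units northwest of B: delta (east=-2, north=+2); A at (east=-11, north=-5).
Therefore A relative to G: (east=-11, north=-5).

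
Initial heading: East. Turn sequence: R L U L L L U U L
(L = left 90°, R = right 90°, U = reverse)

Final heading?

Start: East
  R (right (90° clockwise)) -> South
  L (left (90° counter-clockwise)) -> East
  U (U-turn (180°)) -> West
  L (left (90° counter-clockwise)) -> South
  L (left (90° counter-clockwise)) -> East
  L (left (90° counter-clockwise)) -> North
  U (U-turn (180°)) -> South
  U (U-turn (180°)) -> North
  L (left (90° counter-clockwise)) -> West
Final: West

Answer: Final heading: West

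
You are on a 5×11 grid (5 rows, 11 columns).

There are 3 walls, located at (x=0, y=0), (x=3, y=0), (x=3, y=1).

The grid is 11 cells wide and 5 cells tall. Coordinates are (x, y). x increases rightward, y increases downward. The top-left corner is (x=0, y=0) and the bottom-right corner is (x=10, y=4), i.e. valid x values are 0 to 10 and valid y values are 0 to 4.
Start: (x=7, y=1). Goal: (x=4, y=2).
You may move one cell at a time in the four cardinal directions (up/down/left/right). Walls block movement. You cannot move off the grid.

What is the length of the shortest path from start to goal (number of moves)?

BFS from (x=7, y=1) until reaching (x=4, y=2):
  Distance 0: (x=7, y=1)
  Distance 1: (x=7, y=0), (x=6, y=1), (x=8, y=1), (x=7, y=2)
  Distance 2: (x=6, y=0), (x=8, y=0), (x=5, y=1), (x=9, y=1), (x=6, y=2), (x=8, y=2), (x=7, y=3)
  Distance 3: (x=5, y=0), (x=9, y=0), (x=4, y=1), (x=10, y=1), (x=5, y=2), (x=9, y=2), (x=6, y=3), (x=8, y=3), (x=7, y=4)
  Distance 4: (x=4, y=0), (x=10, y=0), (x=4, y=2), (x=10, y=2), (x=5, y=3), (x=9, y=3), (x=6, y=4), (x=8, y=4)  <- goal reached here
One shortest path (4 moves): (x=7, y=1) -> (x=6, y=1) -> (x=5, y=1) -> (x=4, y=1) -> (x=4, y=2)

Answer: Shortest path length: 4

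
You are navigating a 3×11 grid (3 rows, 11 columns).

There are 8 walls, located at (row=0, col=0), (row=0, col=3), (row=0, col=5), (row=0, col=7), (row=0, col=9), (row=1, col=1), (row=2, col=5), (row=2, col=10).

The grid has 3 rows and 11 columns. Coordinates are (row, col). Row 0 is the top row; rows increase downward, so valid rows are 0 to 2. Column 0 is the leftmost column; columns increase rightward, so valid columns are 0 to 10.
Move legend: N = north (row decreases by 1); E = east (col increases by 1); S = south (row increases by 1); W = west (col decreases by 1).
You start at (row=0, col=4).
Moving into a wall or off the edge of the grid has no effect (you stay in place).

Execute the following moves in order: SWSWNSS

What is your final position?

Answer: Final position: (row=2, col=2)

Derivation:
Start: (row=0, col=4)
  S (south): (row=0, col=4) -> (row=1, col=4)
  W (west): (row=1, col=4) -> (row=1, col=3)
  S (south): (row=1, col=3) -> (row=2, col=3)
  W (west): (row=2, col=3) -> (row=2, col=2)
  N (north): (row=2, col=2) -> (row=1, col=2)
  S (south): (row=1, col=2) -> (row=2, col=2)
  S (south): blocked, stay at (row=2, col=2)
Final: (row=2, col=2)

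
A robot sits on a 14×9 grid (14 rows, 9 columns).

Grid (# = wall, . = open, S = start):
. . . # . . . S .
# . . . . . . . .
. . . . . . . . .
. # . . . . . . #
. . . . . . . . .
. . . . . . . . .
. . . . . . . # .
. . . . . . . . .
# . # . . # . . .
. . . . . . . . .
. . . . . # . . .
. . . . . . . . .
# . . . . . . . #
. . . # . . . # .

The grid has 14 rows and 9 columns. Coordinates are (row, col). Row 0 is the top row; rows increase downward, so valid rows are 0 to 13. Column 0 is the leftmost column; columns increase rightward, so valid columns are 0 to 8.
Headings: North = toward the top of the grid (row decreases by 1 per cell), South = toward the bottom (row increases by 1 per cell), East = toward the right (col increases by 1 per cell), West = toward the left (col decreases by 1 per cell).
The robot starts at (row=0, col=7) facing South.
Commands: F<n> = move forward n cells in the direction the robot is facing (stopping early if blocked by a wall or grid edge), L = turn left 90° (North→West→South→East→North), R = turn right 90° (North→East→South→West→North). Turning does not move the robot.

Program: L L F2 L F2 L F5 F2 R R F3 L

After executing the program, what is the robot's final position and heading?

Start: (row=0, col=7), facing South
  L: turn left, now facing East
  L: turn left, now facing North
  F2: move forward 0/2 (blocked), now at (row=0, col=7)
  L: turn left, now facing West
  F2: move forward 2, now at (row=0, col=5)
  L: turn left, now facing South
  F5: move forward 5, now at (row=5, col=5)
  F2: move forward 2, now at (row=7, col=5)
  R: turn right, now facing West
  R: turn right, now facing North
  F3: move forward 3, now at (row=4, col=5)
  L: turn left, now facing West
Final: (row=4, col=5), facing West

Answer: Final position: (row=4, col=5), facing West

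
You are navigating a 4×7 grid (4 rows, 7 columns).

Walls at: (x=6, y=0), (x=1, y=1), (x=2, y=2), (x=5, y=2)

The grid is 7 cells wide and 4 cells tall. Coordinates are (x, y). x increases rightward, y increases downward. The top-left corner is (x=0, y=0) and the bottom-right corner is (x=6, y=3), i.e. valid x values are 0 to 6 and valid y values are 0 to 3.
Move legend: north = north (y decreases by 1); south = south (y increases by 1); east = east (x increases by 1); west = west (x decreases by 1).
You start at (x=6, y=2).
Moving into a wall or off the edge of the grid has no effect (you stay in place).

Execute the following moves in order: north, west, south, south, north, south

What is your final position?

Answer: Final position: (x=5, y=1)

Derivation:
Start: (x=6, y=2)
  north (north): (x=6, y=2) -> (x=6, y=1)
  west (west): (x=6, y=1) -> (x=5, y=1)
  south (south): blocked, stay at (x=5, y=1)
  south (south): blocked, stay at (x=5, y=1)
  north (north): (x=5, y=1) -> (x=5, y=0)
  south (south): (x=5, y=0) -> (x=5, y=1)
Final: (x=5, y=1)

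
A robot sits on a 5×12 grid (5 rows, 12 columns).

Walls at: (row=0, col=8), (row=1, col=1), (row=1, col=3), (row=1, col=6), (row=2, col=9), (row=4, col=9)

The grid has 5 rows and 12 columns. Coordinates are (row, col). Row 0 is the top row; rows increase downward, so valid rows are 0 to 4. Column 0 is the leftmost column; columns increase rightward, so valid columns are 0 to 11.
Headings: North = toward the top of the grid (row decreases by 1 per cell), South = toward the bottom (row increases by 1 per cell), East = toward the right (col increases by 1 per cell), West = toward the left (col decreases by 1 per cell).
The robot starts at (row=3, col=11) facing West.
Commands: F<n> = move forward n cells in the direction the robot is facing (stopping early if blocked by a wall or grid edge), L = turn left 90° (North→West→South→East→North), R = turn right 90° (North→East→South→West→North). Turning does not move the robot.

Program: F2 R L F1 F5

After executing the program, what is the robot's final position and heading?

Answer: Final position: (row=3, col=3), facing West

Derivation:
Start: (row=3, col=11), facing West
  F2: move forward 2, now at (row=3, col=9)
  R: turn right, now facing North
  L: turn left, now facing West
  F1: move forward 1, now at (row=3, col=8)
  F5: move forward 5, now at (row=3, col=3)
Final: (row=3, col=3), facing West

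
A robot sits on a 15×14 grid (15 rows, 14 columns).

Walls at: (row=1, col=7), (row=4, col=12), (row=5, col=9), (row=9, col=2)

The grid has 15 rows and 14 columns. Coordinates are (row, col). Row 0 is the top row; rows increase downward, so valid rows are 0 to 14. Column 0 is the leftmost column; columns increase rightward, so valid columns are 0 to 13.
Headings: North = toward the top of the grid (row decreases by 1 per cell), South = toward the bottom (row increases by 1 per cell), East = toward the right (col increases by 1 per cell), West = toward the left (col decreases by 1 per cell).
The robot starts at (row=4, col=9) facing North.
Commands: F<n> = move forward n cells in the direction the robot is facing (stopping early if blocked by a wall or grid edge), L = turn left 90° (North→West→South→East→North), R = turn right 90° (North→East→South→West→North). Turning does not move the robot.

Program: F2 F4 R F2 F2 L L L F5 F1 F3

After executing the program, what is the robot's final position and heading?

Start: (row=4, col=9), facing North
  F2: move forward 2, now at (row=2, col=9)
  F4: move forward 2/4 (blocked), now at (row=0, col=9)
  R: turn right, now facing East
  F2: move forward 2, now at (row=0, col=11)
  F2: move forward 2, now at (row=0, col=13)
  L: turn left, now facing North
  L: turn left, now facing West
  L: turn left, now facing South
  F5: move forward 5, now at (row=5, col=13)
  F1: move forward 1, now at (row=6, col=13)
  F3: move forward 3, now at (row=9, col=13)
Final: (row=9, col=13), facing South

Answer: Final position: (row=9, col=13), facing South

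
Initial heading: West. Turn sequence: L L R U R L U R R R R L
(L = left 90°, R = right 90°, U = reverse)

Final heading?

Start: West
  L (left (90° counter-clockwise)) -> South
  L (left (90° counter-clockwise)) -> East
  R (right (90° clockwise)) -> South
  U (U-turn (180°)) -> North
  R (right (90° clockwise)) -> East
  L (left (90° counter-clockwise)) -> North
  U (U-turn (180°)) -> South
  R (right (90° clockwise)) -> West
  R (right (90° clockwise)) -> North
  R (right (90° clockwise)) -> East
  R (right (90° clockwise)) -> South
  L (left (90° counter-clockwise)) -> East
Final: East

Answer: Final heading: East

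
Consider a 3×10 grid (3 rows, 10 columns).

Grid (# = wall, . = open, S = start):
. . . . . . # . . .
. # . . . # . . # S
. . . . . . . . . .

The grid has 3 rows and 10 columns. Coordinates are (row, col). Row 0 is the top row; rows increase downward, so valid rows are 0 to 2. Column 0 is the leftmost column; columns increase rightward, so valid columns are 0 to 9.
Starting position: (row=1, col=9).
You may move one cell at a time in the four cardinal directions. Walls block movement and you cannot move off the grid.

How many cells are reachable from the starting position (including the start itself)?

Answer: Reachable cells: 26

Derivation:
BFS flood-fill from (row=1, col=9):
  Distance 0: (row=1, col=9)
  Distance 1: (row=0, col=9), (row=2, col=9)
  Distance 2: (row=0, col=8), (row=2, col=8)
  Distance 3: (row=0, col=7), (row=2, col=7)
  Distance 4: (row=1, col=7), (row=2, col=6)
  Distance 5: (row=1, col=6), (row=2, col=5)
  Distance 6: (row=2, col=4)
  Distance 7: (row=1, col=4), (row=2, col=3)
  Distance 8: (row=0, col=4), (row=1, col=3), (row=2, col=2)
  Distance 9: (row=0, col=3), (row=0, col=5), (row=1, col=2), (row=2, col=1)
  Distance 10: (row=0, col=2), (row=2, col=0)
  Distance 11: (row=0, col=1), (row=1, col=0)
  Distance 12: (row=0, col=0)
Total reachable: 26 (grid has 26 open cells total)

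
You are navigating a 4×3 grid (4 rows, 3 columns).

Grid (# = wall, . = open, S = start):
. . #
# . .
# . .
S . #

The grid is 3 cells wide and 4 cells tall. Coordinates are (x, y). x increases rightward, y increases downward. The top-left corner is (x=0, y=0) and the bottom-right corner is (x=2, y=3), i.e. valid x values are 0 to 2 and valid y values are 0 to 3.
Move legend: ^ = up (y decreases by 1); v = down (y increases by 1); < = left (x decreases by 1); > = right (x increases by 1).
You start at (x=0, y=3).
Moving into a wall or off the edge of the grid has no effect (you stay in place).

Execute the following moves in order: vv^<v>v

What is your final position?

Start: (x=0, y=3)
  v (down): blocked, stay at (x=0, y=3)
  v (down): blocked, stay at (x=0, y=3)
  ^ (up): blocked, stay at (x=0, y=3)
  < (left): blocked, stay at (x=0, y=3)
  v (down): blocked, stay at (x=0, y=3)
  > (right): (x=0, y=3) -> (x=1, y=3)
  v (down): blocked, stay at (x=1, y=3)
Final: (x=1, y=3)

Answer: Final position: (x=1, y=3)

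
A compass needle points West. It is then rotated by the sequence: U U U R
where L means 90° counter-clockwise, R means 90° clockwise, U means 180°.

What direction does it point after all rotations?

Answer: Final heading: South

Derivation:
Start: West
  U (U-turn (180°)) -> East
  U (U-turn (180°)) -> West
  U (U-turn (180°)) -> East
  R (right (90° clockwise)) -> South
Final: South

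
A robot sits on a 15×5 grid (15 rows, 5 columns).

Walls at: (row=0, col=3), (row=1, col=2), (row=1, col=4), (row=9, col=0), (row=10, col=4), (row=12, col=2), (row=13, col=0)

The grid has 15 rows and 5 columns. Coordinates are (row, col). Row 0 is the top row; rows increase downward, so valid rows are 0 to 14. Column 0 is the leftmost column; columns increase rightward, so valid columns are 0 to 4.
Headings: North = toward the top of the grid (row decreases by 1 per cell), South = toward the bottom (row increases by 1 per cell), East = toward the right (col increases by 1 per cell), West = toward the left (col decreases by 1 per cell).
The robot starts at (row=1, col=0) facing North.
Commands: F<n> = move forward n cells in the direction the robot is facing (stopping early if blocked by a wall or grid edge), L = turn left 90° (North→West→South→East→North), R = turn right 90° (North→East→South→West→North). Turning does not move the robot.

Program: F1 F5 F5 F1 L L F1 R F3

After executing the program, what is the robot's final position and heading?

Start: (row=1, col=0), facing North
  F1: move forward 1, now at (row=0, col=0)
  F5: move forward 0/5 (blocked), now at (row=0, col=0)
  F5: move forward 0/5 (blocked), now at (row=0, col=0)
  F1: move forward 0/1 (blocked), now at (row=0, col=0)
  L: turn left, now facing West
  L: turn left, now facing South
  F1: move forward 1, now at (row=1, col=0)
  R: turn right, now facing West
  F3: move forward 0/3 (blocked), now at (row=1, col=0)
Final: (row=1, col=0), facing West

Answer: Final position: (row=1, col=0), facing West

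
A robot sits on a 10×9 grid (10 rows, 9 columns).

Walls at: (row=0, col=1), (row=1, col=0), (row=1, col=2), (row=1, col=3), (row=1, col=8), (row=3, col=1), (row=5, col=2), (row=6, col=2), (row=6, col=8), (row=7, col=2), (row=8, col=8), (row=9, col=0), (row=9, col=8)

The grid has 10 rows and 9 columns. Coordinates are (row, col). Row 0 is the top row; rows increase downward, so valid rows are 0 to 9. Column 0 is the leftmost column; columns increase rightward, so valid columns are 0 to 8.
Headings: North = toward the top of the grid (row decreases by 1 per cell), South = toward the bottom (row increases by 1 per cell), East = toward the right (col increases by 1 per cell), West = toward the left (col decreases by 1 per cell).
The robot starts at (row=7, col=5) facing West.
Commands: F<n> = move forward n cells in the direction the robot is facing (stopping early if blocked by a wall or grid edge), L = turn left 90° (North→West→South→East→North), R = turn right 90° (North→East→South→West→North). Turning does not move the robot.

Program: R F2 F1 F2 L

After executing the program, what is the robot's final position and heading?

Answer: Final position: (row=2, col=5), facing West

Derivation:
Start: (row=7, col=5), facing West
  R: turn right, now facing North
  F2: move forward 2, now at (row=5, col=5)
  F1: move forward 1, now at (row=4, col=5)
  F2: move forward 2, now at (row=2, col=5)
  L: turn left, now facing West
Final: (row=2, col=5), facing West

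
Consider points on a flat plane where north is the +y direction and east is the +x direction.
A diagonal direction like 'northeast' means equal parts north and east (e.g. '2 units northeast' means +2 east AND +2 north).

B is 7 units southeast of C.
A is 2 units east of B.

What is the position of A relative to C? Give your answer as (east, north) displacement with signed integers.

Answer: A is at (east=9, north=-7) relative to C.

Derivation:
Place C at the origin (east=0, north=0).
  B is 7 units southeast of C: delta (east=+7, north=-7); B at (east=7, north=-7).
  A is 2 units east of B: delta (east=+2, north=+0); A at (east=9, north=-7).
Therefore A relative to C: (east=9, north=-7).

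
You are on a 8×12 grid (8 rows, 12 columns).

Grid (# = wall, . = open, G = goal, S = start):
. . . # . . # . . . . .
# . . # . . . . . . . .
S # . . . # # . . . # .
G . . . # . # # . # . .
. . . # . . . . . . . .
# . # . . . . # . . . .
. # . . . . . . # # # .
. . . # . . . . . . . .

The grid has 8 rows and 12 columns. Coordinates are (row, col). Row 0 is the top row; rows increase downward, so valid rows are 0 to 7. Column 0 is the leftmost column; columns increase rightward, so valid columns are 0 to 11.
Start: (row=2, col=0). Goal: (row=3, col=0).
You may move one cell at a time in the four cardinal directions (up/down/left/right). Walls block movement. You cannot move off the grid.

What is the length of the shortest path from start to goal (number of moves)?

Answer: Shortest path length: 1

Derivation:
BFS from (row=2, col=0) until reaching (row=3, col=0):
  Distance 0: (row=2, col=0)
  Distance 1: (row=3, col=0)  <- goal reached here
One shortest path (1 moves): (row=2, col=0) -> (row=3, col=0)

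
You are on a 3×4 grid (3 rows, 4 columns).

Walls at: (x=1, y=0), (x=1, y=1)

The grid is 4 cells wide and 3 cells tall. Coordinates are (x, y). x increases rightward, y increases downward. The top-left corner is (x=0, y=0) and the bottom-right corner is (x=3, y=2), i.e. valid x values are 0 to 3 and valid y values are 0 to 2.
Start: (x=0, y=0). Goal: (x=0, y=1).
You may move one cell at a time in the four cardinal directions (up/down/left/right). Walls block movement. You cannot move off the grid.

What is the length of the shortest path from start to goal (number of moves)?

BFS from (x=0, y=0) until reaching (x=0, y=1):
  Distance 0: (x=0, y=0)
  Distance 1: (x=0, y=1)  <- goal reached here
One shortest path (1 moves): (x=0, y=0) -> (x=0, y=1)

Answer: Shortest path length: 1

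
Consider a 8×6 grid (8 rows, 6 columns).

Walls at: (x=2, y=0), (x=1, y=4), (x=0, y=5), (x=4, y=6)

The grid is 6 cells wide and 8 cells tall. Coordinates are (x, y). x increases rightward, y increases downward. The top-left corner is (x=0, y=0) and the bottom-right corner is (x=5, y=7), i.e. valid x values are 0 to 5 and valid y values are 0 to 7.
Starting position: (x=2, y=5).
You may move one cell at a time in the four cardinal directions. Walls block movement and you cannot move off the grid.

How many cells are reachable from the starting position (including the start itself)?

BFS flood-fill from (x=2, y=5):
  Distance 0: (x=2, y=5)
  Distance 1: (x=2, y=4), (x=1, y=5), (x=3, y=5), (x=2, y=6)
  Distance 2: (x=2, y=3), (x=3, y=4), (x=4, y=5), (x=1, y=6), (x=3, y=6), (x=2, y=7)
  Distance 3: (x=2, y=2), (x=1, y=3), (x=3, y=3), (x=4, y=4), (x=5, y=5), (x=0, y=6), (x=1, y=7), (x=3, y=7)
  Distance 4: (x=2, y=1), (x=1, y=2), (x=3, y=2), (x=0, y=3), (x=4, y=3), (x=5, y=4), (x=5, y=6), (x=0, y=7), (x=4, y=7)
  Distance 5: (x=1, y=1), (x=3, y=1), (x=0, y=2), (x=4, y=2), (x=5, y=3), (x=0, y=4), (x=5, y=7)
  Distance 6: (x=1, y=0), (x=3, y=0), (x=0, y=1), (x=4, y=1), (x=5, y=2)
  Distance 7: (x=0, y=0), (x=4, y=0), (x=5, y=1)
  Distance 8: (x=5, y=0)
Total reachable: 44 (grid has 44 open cells total)

Answer: Reachable cells: 44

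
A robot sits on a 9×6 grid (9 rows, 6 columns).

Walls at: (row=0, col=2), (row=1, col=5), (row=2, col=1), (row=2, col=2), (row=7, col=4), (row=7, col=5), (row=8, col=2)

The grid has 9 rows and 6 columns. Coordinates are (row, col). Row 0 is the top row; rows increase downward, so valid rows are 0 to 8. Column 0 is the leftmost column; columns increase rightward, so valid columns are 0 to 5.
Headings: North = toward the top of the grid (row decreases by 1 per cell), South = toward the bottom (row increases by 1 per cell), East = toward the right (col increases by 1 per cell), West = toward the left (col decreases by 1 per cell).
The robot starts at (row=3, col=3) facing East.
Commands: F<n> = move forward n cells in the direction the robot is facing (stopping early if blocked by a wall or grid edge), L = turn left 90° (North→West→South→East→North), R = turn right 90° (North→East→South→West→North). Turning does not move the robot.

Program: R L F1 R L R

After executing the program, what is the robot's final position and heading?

Start: (row=3, col=3), facing East
  R: turn right, now facing South
  L: turn left, now facing East
  F1: move forward 1, now at (row=3, col=4)
  R: turn right, now facing South
  L: turn left, now facing East
  R: turn right, now facing South
Final: (row=3, col=4), facing South

Answer: Final position: (row=3, col=4), facing South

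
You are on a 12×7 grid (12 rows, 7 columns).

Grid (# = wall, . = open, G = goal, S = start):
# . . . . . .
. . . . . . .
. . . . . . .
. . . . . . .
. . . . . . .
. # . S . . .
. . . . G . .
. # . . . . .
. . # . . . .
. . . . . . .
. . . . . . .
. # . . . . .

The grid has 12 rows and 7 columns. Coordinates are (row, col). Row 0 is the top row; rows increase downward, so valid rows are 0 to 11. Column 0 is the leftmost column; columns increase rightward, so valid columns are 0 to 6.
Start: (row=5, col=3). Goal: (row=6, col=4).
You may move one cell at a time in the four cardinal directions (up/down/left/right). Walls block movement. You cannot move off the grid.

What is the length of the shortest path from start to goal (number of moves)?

Answer: Shortest path length: 2

Derivation:
BFS from (row=5, col=3) until reaching (row=6, col=4):
  Distance 0: (row=5, col=3)
  Distance 1: (row=4, col=3), (row=5, col=2), (row=5, col=4), (row=6, col=3)
  Distance 2: (row=3, col=3), (row=4, col=2), (row=4, col=4), (row=5, col=5), (row=6, col=2), (row=6, col=4), (row=7, col=3)  <- goal reached here
One shortest path (2 moves): (row=5, col=3) -> (row=5, col=4) -> (row=6, col=4)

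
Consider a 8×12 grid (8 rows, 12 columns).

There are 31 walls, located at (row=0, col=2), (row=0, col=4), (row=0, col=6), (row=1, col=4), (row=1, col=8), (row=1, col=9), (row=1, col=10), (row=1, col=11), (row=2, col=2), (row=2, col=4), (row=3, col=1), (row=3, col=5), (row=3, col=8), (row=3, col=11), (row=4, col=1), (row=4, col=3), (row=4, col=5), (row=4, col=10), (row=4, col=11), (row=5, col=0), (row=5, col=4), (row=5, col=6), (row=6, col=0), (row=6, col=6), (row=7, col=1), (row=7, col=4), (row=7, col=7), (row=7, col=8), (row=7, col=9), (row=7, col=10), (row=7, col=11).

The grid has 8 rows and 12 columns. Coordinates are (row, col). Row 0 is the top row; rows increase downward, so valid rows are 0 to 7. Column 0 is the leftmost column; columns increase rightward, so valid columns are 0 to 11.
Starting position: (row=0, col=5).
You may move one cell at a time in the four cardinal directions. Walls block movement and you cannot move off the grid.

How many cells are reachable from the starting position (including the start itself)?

Answer: Reachable cells: 34

Derivation:
BFS flood-fill from (row=0, col=5):
  Distance 0: (row=0, col=5)
  Distance 1: (row=1, col=5)
  Distance 2: (row=1, col=6), (row=2, col=5)
  Distance 3: (row=1, col=7), (row=2, col=6)
  Distance 4: (row=0, col=7), (row=2, col=7), (row=3, col=6)
  Distance 5: (row=0, col=8), (row=2, col=8), (row=3, col=7), (row=4, col=6)
  Distance 6: (row=0, col=9), (row=2, col=9), (row=4, col=7)
  Distance 7: (row=0, col=10), (row=2, col=10), (row=3, col=9), (row=4, col=8), (row=5, col=7)
  Distance 8: (row=0, col=11), (row=2, col=11), (row=3, col=10), (row=4, col=9), (row=5, col=8), (row=6, col=7)
  Distance 9: (row=5, col=9), (row=6, col=8)
  Distance 10: (row=5, col=10), (row=6, col=9)
  Distance 11: (row=5, col=11), (row=6, col=10)
  Distance 12: (row=6, col=11)
Total reachable: 34 (grid has 65 open cells total)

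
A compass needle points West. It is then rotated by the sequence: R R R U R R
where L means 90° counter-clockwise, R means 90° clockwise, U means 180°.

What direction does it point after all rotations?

Start: West
  R (right (90° clockwise)) -> North
  R (right (90° clockwise)) -> East
  R (right (90° clockwise)) -> South
  U (U-turn (180°)) -> North
  R (right (90° clockwise)) -> East
  R (right (90° clockwise)) -> South
Final: South

Answer: Final heading: South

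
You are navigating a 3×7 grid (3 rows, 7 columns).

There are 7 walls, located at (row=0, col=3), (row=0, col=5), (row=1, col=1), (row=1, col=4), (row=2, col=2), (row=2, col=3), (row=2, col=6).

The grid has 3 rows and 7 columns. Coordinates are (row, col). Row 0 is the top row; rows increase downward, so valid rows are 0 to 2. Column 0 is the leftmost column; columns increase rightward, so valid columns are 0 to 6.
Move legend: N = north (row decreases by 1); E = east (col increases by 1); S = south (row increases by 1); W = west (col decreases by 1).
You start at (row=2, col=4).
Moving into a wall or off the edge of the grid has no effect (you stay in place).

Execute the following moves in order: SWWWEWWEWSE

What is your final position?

Start: (row=2, col=4)
  S (south): blocked, stay at (row=2, col=4)
  [×3]W (west): blocked, stay at (row=2, col=4)
  E (east): (row=2, col=4) -> (row=2, col=5)
  W (west): (row=2, col=5) -> (row=2, col=4)
  W (west): blocked, stay at (row=2, col=4)
  E (east): (row=2, col=4) -> (row=2, col=5)
  W (west): (row=2, col=5) -> (row=2, col=4)
  S (south): blocked, stay at (row=2, col=4)
  E (east): (row=2, col=4) -> (row=2, col=5)
Final: (row=2, col=5)

Answer: Final position: (row=2, col=5)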